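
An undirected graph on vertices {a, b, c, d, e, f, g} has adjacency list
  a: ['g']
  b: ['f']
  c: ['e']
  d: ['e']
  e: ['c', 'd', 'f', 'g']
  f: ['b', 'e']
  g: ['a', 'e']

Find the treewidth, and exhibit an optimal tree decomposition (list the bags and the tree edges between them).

Every bag has size at most 2, so the width is 2 − 1 = 1 and tw(G) ≤ 1. Any graph with an edge has treewidth ≥ 1, and G has the edge g–a. Combining the bounds, tw(G) = 1.

Treewidth 1.
One optimal decomposition is:
Bags: B1 = {a, g}  B2 = {e, g}  B3 = {e, f}  B4 = {b, f}  B5 = {c, e}  B6 = {d, e}
Tree: B1–B2, B2–B3, B3–B4, B3–B5, B5–B6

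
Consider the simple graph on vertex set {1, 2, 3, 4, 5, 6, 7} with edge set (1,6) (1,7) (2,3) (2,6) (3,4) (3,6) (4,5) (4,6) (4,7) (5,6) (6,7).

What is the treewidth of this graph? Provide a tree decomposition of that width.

The largest bag has 3 vertices, giving width 2; this decomposition certifies tw(G) ≤ 2. On the other hand G contains the 3-clique {1, 6, 7}. A clique must lie in a single bag of any decomposition, so no decomposition can have width below 2. The upper and lower bounds meet at 2, so that is the treewidth.

Treewidth 2.
Bags: B1 = {3, 4, 6}  B2 = {4, 5, 6}  B3 = {2, 3, 6}  B4 = {4, 6, 7}  B5 = {1, 6, 7}
Tree: B1–B2, B1–B3, B1–B4, B4–B5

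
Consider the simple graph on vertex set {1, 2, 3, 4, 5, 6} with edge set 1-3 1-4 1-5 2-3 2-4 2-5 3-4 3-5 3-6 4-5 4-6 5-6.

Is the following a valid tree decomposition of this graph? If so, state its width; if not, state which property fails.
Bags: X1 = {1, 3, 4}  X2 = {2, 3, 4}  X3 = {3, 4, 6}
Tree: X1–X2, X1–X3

A tree decomposition must satisfy three properties: every vertex lies in some bag; for every edge, both endpoints lie together in some bag; and for every vertex, the bags containing it form a connected subtree. Here vertex 5 appears in no bag, so the decomposition is invalid.

No — vertex 5 appears in no bag.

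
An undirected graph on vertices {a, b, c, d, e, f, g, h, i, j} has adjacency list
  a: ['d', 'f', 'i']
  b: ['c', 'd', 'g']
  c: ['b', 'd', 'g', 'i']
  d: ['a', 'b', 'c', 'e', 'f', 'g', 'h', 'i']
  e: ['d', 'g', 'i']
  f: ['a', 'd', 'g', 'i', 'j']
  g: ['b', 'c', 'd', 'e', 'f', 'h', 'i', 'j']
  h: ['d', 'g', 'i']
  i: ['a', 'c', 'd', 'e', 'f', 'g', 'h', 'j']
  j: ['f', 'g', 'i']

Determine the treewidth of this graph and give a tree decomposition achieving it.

Each bag holds 4 vertices, so the decomposition has width 3, which upper-bounds the treewidth. Conversely, {b, c, d, g} is a clique of size 4, and the vertices of any clique must share a bag in every tree decomposition; so some bag has ≥ 4 vertices and tw(G) ≥ 3. Combining the bounds, tw(G) = 3.

Treewidth 3.
One such decomposition:
Bags: B1 = {c, d, g, i}  B2 = {d, f, g, i}  B3 = {d, e, g, i}  B4 = {d, g, h, i}  B5 = {f, g, i, j}  B6 = {a, d, f, i}  B7 = {b, c, d, g}
Tree: B1–B2, B2–B3, B3–B4, B2–B5, B2–B6, B1–B7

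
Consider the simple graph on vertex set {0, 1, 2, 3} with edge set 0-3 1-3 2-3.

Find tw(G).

A width-1 tree decomposition is:
Bags: B1 = {2, 3}  B2 = {0, 3}  B3 = {1, 3}
Tree: B1–B2, B1–B3
The largest bag has 2 vertices, giving width 1; this decomposition certifies tw(G) ≤ 1. Any graph with an edge has treewidth ≥ 1, and G has the edge 3–2. Therefore the treewidth is 1.

1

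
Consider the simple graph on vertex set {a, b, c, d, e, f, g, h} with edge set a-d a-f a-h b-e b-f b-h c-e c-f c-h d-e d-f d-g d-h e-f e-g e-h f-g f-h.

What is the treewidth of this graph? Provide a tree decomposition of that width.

The largest bag has 4 vertices, giving width 3; this decomposition certifies tw(G) ≤ 3. Conversely, {d, e, f, g} is a clique of size 4, and the vertices of any clique must share a bag in every tree decomposition; so some bag has ≥ 4 vertices and tw(G) ≥ 3. Hence tw(G) = 3 exactly.

Treewidth 3.
One such decomposition:
Bags: B1 = {d, e, f, h}  B2 = {a, d, f, h}  B3 = {d, e, f, g}  B4 = {b, e, f, h}  B5 = {c, e, f, h}
Tree: B1–B2, B1–B3, B1–B4, B4–B5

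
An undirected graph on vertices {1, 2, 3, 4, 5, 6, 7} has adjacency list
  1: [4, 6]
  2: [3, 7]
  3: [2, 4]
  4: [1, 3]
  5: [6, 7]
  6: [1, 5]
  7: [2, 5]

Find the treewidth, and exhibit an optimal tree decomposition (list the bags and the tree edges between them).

Each bag holds 3 vertices, so the decomposition has width 2, which upper-bounds the treewidth. Since 3–2–7–5–6–1–4–3 is a cycle in G, G is not acyclic. Forests are exactly the graphs of treewidth ≤ 1, so tw(G) ≥ 2. Therefore the treewidth is 2.

Treewidth 2.
One optimal decomposition is:
Bags: B1 = {2, 3, 7}  B2 = {3, 5, 7}  B3 = {3, 5, 6}  B4 = {1, 3, 6}  B5 = {1, 3, 4}
Tree: B1–B2, B2–B3, B3–B4, B4–B5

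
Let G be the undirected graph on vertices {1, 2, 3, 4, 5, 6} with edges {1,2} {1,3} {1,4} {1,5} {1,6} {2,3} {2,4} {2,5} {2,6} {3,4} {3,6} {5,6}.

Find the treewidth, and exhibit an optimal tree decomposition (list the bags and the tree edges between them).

Each bag holds 4 vertices, so the decomposition has width 3, which upper-bounds the treewidth. On the other hand G contains the 4-clique {1, 2, 3, 4}. A clique must lie in a single bag of any decomposition, so no decomposition can have width below 3. The upper and lower bounds meet at 3, so that is the treewidth.

Treewidth 3.
Bags: B1 = {1, 2, 5, 6}  B2 = {1, 2, 3, 6}  B3 = {1, 2, 3, 4}
Tree: B1–B2, B2–B3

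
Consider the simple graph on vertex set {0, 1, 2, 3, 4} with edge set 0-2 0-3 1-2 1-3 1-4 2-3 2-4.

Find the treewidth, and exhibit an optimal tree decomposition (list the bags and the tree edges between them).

The largest bag has 3 vertices, giving width 2; this decomposition certifies tw(G) ≤ 2. For the lower bound, the 3 vertices {0, 2, 3} are pairwise adjacent, and any tree decomposition puts a clique entirely inside one bag — forcing width ≥ 2. Combining the bounds, tw(G) = 2.

Treewidth 2.
Bags: B1 = {1, 2, 4}  B2 = {1, 2, 3}  B3 = {0, 2, 3}
Tree: B1–B2, B2–B3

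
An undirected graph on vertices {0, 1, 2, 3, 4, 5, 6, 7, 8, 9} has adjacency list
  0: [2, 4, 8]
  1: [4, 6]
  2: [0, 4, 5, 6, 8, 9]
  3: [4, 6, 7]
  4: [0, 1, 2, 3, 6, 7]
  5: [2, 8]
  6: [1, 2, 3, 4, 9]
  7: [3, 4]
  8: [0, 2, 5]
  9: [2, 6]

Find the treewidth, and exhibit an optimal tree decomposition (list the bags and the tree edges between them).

Treewidth 2.
One such decomposition:
Bags: B1 = {1, 4, 6}  B2 = {3, 4, 6}  B3 = {2, 4, 6}  B4 = {0, 2, 4}  B5 = {3, 4, 7}  B6 = {0, 2, 8}  B7 = {2, 6, 9}  B8 = {2, 5, 8}
Tree: B1–B2, B2–B3, B3–B4, B2–B5, B4–B6, B3–B7, B6–B8

Each bag holds 3 vertices, so the decomposition has width 2, which upper-bounds the treewidth. Conversely, {1, 4, 6} is a clique of size 3, and the vertices of any clique must share a bag in every tree decomposition; so some bag has ≥ 3 vertices and tw(G) ≥ 2. Therefore the treewidth is 2.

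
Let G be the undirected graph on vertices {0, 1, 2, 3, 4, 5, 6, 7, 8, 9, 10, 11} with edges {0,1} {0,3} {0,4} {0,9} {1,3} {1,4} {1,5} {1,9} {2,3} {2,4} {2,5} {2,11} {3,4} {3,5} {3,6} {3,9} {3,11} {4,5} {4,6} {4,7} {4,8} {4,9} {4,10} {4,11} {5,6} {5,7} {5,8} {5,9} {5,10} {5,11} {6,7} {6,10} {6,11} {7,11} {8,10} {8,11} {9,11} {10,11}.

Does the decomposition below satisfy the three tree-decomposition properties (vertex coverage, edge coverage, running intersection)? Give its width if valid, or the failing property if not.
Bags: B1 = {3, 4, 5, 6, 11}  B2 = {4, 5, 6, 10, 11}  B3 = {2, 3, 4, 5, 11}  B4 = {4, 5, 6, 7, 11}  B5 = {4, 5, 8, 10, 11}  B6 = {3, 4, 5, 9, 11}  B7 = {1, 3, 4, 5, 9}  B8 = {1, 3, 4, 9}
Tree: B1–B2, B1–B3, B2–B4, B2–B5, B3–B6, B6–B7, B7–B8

No — vertex 0 appears in no bag.

A tree decomposition must satisfy three properties: every vertex lies in some bag; for every edge, both endpoints lie together in some bag; and for every vertex, the bags containing it form a connected subtree. Here vertex 0 appears in no bag, so the decomposition is invalid.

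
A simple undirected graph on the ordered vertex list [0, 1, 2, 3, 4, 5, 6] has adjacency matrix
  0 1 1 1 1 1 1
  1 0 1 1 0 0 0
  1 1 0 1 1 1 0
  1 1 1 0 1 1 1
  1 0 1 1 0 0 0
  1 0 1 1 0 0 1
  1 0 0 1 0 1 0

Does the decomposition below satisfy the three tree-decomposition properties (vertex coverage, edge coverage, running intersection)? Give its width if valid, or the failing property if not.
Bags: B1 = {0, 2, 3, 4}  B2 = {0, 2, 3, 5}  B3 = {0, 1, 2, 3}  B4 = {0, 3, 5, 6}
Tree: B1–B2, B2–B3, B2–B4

Every vertex of G appears in some bag (union = {0, 1, 2, 3, 4, 5, 6}); every edge is covered by a bag; and for each vertex v the set of bags containing v is connected in the bag tree. The decomposition is therefore valid. The largest bag has 4 vertices, so the width is 3.

Yes; width 3.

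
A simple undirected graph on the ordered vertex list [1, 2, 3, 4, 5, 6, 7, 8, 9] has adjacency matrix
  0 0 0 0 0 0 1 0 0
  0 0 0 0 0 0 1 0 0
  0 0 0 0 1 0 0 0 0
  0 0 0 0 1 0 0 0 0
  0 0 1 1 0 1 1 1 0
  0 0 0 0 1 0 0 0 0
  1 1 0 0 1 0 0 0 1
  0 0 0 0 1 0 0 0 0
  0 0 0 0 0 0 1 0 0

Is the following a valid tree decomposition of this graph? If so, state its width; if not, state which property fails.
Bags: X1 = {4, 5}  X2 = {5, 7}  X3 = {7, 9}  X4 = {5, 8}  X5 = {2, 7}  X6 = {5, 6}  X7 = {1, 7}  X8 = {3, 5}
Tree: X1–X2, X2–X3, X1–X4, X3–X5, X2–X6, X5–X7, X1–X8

Yes; width 1.

Checking the three conditions: (i) the bags cover all of {1, 2, 3, 4, 5, 6, 7, 8, 9}; (ii) for each edge, some bag contains both endpoints; (iii) the bags containing any fixed vertex form a subtree. All hold, so the decomposition is valid with width 2 − 1 = 1.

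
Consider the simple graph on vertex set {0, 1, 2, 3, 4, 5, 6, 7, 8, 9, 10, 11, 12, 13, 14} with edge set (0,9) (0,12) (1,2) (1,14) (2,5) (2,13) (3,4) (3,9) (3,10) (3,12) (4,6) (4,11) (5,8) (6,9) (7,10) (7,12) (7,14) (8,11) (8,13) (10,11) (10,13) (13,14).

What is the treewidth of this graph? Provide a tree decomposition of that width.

The largest bag has 4 vertices, giving width 3; this decomposition certifies tw(G) ≤ 3. For the lower bound: the 4 vertex sets {0,6,9}, {12}, {3}, {4,7,10,11} are disjoint, each induces a connected subgraph, and every pair is joined by at least one edge of G. Contracting each set to a single vertex therefore yields K_{4} as a minor, and since treewidth is minor-monotone, tw(G) ≥ tw(K_{4}) = 3. Hence tw(G) = 3 exactly.

Treewidth 3.
One optimal decomposition is:
Bags: B1 = {0, 6, 9, 12}  B2 = {3, 6, 9, 12}  B3 = {3, 4, 6, 12}  B4 = {3, 4, 7, 12}  B5 = {3, 4, 7, 10}  B6 = {4, 7, 10, 11}  B7 = {7, 10, 11, 14}  B8 = {10, 11, 13, 14}  B9 = {8, 11, 13, 14}  B10 = {1, 8, 13, 14}  B11 = {1, 2, 8, 13}  B12 = {1, 2, 5, 8}
Tree: B1–B2, B2–B3, B3–B4, B4–B5, B5–B6, B6–B7, B7–B8, B8–B9, B9–B10, B10–B11, B11–B12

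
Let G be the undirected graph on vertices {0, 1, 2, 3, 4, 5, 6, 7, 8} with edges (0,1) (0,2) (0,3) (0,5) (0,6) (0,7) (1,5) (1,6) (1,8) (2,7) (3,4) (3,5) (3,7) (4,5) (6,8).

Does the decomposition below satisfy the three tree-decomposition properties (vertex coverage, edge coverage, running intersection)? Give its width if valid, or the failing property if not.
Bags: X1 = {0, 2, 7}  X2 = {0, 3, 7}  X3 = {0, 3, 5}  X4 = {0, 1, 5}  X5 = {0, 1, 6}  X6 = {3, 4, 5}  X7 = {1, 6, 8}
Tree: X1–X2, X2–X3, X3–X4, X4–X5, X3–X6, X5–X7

Checking the three conditions: (i) the bags cover all of {0, 1, 2, 3, 4, 5, 6, 7, 8}; (ii) for each edge, some bag contains both endpoints; (iii) the bags containing any fixed vertex form a subtree. All hold, so the decomposition is valid with width 3 − 1 = 2.

Yes; width 2.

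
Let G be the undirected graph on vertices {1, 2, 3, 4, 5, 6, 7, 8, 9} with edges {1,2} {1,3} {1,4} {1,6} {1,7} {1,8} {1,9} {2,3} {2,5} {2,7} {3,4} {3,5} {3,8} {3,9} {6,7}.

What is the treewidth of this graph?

2

A width-2 tree decomposition is:
Bags: B1 = {1, 2, 3}  B2 = {2, 3, 5}  B3 = {1, 3, 4}  B4 = {1, 2, 7}  B5 = {1, 3, 9}  B6 = {1, 6, 7}  B7 = {1, 3, 8}
Tree: B1–B2, B1–B3, B1–B4, B1–B5, B4–B6, B3–B7
Each bag holds 3 vertices, so the decomposition has width 2, which upper-bounds the treewidth. On the other hand G contains the 3-clique {1, 3, 8}. A clique must lie in a single bag of any decomposition, so no decomposition can have width below 2. Hence tw(G) = 2 exactly.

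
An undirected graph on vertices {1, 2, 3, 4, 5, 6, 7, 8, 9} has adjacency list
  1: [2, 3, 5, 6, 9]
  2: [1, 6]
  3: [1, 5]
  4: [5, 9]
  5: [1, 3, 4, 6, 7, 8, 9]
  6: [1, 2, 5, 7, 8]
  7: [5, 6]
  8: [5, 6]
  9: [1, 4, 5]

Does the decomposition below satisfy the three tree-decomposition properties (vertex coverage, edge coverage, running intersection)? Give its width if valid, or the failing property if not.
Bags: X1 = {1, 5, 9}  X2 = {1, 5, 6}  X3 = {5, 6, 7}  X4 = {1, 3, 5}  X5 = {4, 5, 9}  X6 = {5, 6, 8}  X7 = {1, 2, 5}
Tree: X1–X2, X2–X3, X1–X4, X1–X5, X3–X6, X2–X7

A tree decomposition must satisfy three properties: every vertex lies in some bag; for every edge, both endpoints lie together in some bag; and for every vertex, the bags containing it form a connected subtree. Here edge (6,2) lies in no bag, so the decomposition is invalid.

No — edge (6,2) lies in no bag.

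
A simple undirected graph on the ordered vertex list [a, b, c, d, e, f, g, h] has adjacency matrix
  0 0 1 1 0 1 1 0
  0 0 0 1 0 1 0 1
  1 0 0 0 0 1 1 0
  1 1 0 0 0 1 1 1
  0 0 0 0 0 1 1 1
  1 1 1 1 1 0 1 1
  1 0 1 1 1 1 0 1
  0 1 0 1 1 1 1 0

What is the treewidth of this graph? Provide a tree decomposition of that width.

Treewidth 3.
One such decomposition:
Bags: B1 = {b, d, f, h}  B2 = {d, f, g, h}  B3 = {a, d, f, g}  B4 = {a, c, f, g}  B5 = {e, f, g, h}
Tree: B1–B2, B2–B3, B3–B4, B2–B5

Every bag has size at most 4, so the width is 4 − 1 = 3 and tw(G) ≤ 3. Conversely, {d, f, g, h} is a clique of size 4, and the vertices of any clique must share a bag in every tree decomposition; so some bag has ≥ 4 vertices and tw(G) ≥ 3. Hence tw(G) = 3 exactly.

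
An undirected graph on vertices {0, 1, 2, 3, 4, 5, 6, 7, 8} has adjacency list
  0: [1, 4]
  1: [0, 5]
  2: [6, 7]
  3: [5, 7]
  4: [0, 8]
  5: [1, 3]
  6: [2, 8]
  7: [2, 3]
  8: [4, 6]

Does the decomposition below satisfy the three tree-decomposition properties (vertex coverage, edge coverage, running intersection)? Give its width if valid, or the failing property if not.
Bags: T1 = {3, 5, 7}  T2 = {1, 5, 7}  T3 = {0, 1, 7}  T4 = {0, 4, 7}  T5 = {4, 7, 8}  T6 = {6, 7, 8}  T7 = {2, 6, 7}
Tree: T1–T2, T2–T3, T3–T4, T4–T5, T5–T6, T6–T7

Vertex coverage: the bags together contain {0, 1, 2, 3, 4, 5, 6, 7, 8}, the full vertex set. Edge coverage: each edge of G has both endpoints in at least one bag. Running intersection: for every vertex, the bags containing it form a connected subtree. All three properties hold, so this is a valid tree decomposition of width max|bag| − 1 = 2, and hence tw(G) ≤ 2.

Yes; width 2.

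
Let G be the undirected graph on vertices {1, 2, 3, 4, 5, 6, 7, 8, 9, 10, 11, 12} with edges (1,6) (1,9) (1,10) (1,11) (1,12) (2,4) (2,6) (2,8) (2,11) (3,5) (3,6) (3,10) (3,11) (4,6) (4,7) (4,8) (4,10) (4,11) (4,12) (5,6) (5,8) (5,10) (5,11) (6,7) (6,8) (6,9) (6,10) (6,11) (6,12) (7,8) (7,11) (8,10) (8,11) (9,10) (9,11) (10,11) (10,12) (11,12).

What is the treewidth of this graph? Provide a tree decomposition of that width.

Each bag holds 5 vertices, so the decomposition has width 4, which upper-bounds the treewidth. For the lower bound, the 5 vertices {2, 4, 6, 8, 11} are pairwise adjacent, and any tree decomposition puts a clique entirely inside one bag — forcing width ≥ 4. The upper and lower bounds meet at 4, so that is the treewidth.

Treewidth 4.
One such decomposition:
Bags: B1 = {4, 6, 8, 10, 11}  B2 = {4, 6, 7, 8, 11}  B3 = {4, 6, 10, 11, 12}  B4 = {5, 6, 8, 10, 11}  B5 = {3, 5, 6, 10, 11}  B6 = {2, 4, 6, 8, 11}  B7 = {1, 6, 10, 11, 12}  B8 = {1, 6, 9, 10, 11}
Tree: B1–B2, B1–B3, B1–B4, B4–B5, B1–B6, B3–B7, B7–B8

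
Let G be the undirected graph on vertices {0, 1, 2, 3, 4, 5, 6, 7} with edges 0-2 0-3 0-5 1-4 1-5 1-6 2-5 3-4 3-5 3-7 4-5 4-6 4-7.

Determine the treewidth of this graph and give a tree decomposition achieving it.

Treewidth 2.
Bags: B1 = {1, 4, 5}  B2 = {3, 4, 5}  B3 = {0, 3, 5}  B4 = {3, 4, 7}  B5 = {1, 4, 6}  B6 = {0, 2, 5}
Tree: B1–B2, B2–B3, B2–B4, B1–B5, B3–B6

Every bag has size at most 3, so the width is 3 − 1 = 2 and tw(G) ≤ 2. On the other hand G contains the 3-clique {0, 2, 5}. A clique must lie in a single bag of any decomposition, so no decomposition can have width below 2. Combining the bounds, tw(G) = 2.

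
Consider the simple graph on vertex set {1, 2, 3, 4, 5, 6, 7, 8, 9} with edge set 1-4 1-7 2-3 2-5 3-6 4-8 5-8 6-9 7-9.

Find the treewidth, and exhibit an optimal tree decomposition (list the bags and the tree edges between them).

Each bag holds 3 vertices, so the decomposition has width 2, which upper-bounds the treewidth. For the lower bound, G contains the cycle 7–1–4–8–5–2–3–6–9–7, so G is not a forest; only forests have treewidth ≤ 1, hence tw(G) ≥ 2. Combining the bounds, tw(G) = 2.

Treewidth 2.
Bags: B1 = {1, 4, 7}  B2 = {4, 7, 8}  B3 = {5, 7, 8}  B4 = {2, 5, 7}  B5 = {2, 3, 7}  B6 = {3, 6, 7}  B7 = {6, 7, 9}
Tree: B1–B2, B2–B3, B3–B4, B4–B5, B5–B6, B6–B7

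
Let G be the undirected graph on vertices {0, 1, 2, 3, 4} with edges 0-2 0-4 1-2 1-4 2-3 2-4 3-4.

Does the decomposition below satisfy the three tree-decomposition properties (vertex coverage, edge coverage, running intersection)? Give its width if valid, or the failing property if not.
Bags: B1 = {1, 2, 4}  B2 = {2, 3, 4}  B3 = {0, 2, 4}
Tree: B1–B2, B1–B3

Every vertex of G appears in some bag (union = {0, 1, 2, 3, 4}); every edge is covered by a bag; and for each vertex v the set of bags containing v is connected in the bag tree. The decomposition is therefore valid. The largest bag has 3 vertices, so the width is 2.

Yes; width 2.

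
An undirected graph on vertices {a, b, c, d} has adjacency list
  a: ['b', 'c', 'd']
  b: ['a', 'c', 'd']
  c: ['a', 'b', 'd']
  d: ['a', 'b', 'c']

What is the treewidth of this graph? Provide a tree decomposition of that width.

Treewidth 3.
One such decomposition:
Bags: B1 = {a, b, c, d}
Tree: (single bag)

With just one bag of size 4, the width is 4 − 1 = 3, so tw(G) ≤ 3. For the lower bound, the 4 vertices {a, b, c, d} are pairwise adjacent, and any tree decomposition puts a clique entirely inside one bag — forcing width ≥ 3. Combining the bounds, tw(G) = 3.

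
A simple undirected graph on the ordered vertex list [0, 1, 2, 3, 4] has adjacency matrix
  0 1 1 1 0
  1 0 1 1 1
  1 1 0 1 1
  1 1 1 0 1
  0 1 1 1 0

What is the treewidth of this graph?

3

A width-3 tree decomposition is:
Bags: B1 = {0, 1, 2, 3}  B2 = {1, 2, 3, 4}
Tree: B1–B2
Each bag holds 4 vertices, so the decomposition has width 3, which upper-bounds the treewidth. For the lower bound, the 4 vertices {0, 1, 2, 3} are pairwise adjacent, and any tree decomposition puts a clique entirely inside one bag — forcing width ≥ 3. The upper and lower bounds meet at 3, so that is the treewidth.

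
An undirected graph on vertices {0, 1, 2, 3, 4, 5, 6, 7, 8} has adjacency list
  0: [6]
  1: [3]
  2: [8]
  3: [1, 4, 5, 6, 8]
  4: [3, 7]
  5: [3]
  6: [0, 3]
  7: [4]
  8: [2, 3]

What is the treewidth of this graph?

1

A width-1 tree decomposition is:
Bags: B1 = {4, 7}  B2 = {3, 4}  B3 = {3, 8}  B4 = {1, 3}  B5 = {3, 6}  B6 = {0, 6}  B7 = {2, 8}  B8 = {3, 5}
Tree: B1–B2, B2–B3, B2–B4, B4–B5, B5–B6, B3–B7, B5–B8
The largest bag has 2 vertices, giving width 1; this decomposition certifies tw(G) ≤ 1. Any graph with an edge has treewidth ≥ 1, and G has the edge 4–7. Therefore the treewidth is 1.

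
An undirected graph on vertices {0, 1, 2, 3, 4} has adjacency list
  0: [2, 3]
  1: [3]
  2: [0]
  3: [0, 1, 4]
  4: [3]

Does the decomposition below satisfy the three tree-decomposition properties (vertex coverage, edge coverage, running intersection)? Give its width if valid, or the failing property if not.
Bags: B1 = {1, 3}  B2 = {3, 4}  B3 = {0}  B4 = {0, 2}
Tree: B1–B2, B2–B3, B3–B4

A tree decomposition must satisfy three properties: every vertex lies in some bag; for every edge, both endpoints lie together in some bag; and for every vertex, the bags containing it form a connected subtree. Here edge (3,0) lies in no bag, so the decomposition is invalid.

No — edge (3,0) lies in no bag.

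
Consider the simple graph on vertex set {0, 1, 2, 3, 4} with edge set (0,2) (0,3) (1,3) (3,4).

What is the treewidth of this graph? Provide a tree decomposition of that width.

The largest bag has 2 vertices, giving width 1; this decomposition certifies tw(G) ≤ 1. Since G has at least one edge (e.g. 4–3), it is not an edgeless graph, so tw(G) ≥ 1. Hence tw(G) = 1 exactly.

Treewidth 1.
One such decomposition:
Bags: B1 = {3, 4}  B2 = {0, 3}  B3 = {0, 2}  B4 = {1, 3}
Tree: B1–B2, B2–B3, B1–B4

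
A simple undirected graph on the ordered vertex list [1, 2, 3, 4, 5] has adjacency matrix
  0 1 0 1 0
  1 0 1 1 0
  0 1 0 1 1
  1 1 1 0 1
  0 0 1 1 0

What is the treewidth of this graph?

2

A width-2 tree decomposition is:
Bags: B1 = {2, 3, 4}  B2 = {3, 4, 5}  B3 = {1, 2, 4}
Tree: B1–B2, B1–B3
Each bag holds 3 vertices, so the decomposition has width 2, which upper-bounds the treewidth. On the other hand G contains the 3-clique {1, 2, 4}. A clique must lie in a single bag of any decomposition, so no decomposition can have width below 2. The upper and lower bounds meet at 2, so that is the treewidth.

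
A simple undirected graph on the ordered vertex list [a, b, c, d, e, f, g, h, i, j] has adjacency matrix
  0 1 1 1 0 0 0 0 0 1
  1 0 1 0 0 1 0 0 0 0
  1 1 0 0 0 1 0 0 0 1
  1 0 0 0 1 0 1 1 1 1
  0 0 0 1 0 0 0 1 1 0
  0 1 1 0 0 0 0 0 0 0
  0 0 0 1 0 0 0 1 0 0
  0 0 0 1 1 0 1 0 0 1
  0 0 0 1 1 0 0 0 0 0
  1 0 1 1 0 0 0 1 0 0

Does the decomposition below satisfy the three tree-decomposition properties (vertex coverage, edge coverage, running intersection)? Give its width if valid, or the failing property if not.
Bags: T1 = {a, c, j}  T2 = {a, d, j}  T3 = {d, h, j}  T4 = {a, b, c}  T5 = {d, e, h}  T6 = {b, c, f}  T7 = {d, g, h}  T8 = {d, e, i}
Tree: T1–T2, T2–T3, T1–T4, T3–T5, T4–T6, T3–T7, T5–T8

Yes; width 2.

Vertex coverage: the bags together contain {a, b, c, d, e, f, g, h, i, j}, the full vertex set. Edge coverage: each edge of G has both endpoints in at least one bag. Running intersection: for every vertex, the bags containing it form a connected subtree. All three properties hold, so this is a valid tree decomposition of width max|bag| − 1 = 2, and hence tw(G) ≤ 2.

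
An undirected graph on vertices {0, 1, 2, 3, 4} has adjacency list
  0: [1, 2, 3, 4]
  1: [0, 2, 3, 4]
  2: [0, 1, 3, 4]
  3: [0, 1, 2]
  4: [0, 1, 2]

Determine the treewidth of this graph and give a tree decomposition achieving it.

Every bag has size at most 4, so the width is 4 − 1 = 3 and tw(G) ≤ 3. On the other hand G contains the 4-clique {0, 1, 2, 3}. A clique must lie in a single bag of any decomposition, so no decomposition can have width below 3. Combining the bounds, tw(G) = 3.

Treewidth 3.
One optimal decomposition is:
Bags: B1 = {0, 1, 2, 4}  B2 = {0, 1, 2, 3}
Tree: B1–B2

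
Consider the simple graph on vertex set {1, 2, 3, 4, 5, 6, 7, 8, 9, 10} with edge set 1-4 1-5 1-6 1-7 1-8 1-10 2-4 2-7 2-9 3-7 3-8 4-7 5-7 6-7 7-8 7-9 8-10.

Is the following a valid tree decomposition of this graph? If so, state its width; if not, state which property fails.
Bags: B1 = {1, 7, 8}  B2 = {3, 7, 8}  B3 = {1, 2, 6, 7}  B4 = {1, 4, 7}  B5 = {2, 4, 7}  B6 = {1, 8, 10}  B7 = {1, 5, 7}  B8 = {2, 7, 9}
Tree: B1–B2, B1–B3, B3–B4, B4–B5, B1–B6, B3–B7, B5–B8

A tree decomposition must satisfy three properties: every vertex lies in some bag; for every edge, both endpoints lie together in some bag; and for every vertex, the bags containing it form a connected subtree. Here bags containing vertex 2 are not connected in the tree, so the decomposition is invalid.

No — bags containing vertex 2 are not connected in the tree.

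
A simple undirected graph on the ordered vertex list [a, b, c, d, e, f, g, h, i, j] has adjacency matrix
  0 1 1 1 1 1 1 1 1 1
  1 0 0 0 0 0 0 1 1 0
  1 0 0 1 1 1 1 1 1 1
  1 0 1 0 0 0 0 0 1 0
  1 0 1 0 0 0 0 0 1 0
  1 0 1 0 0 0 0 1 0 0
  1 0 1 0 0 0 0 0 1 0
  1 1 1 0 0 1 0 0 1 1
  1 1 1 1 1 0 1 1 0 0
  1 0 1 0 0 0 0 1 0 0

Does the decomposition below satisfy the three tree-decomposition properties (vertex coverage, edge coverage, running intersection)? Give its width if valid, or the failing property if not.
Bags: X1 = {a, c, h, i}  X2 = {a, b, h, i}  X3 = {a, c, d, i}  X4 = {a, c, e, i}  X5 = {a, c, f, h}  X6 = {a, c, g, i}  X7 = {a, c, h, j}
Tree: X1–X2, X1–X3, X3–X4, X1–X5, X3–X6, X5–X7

Every vertex of G appears in some bag (union = {a, b, c, d, e, f, g, h, i, j}); every edge is covered by a bag; and for each vertex v the set of bags containing v is connected in the bag tree. The decomposition is therefore valid. The largest bag has 4 vertices, so the width is 3.

Yes; width 3.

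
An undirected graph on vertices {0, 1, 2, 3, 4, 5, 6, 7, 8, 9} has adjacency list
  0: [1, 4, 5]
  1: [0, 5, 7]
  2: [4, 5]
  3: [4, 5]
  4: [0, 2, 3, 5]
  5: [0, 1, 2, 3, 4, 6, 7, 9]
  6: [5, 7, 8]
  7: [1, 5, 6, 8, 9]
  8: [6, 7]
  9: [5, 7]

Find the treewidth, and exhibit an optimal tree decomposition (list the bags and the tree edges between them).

The largest bag has 3 vertices, giving width 2; this decomposition certifies tw(G) ≤ 2. On the other hand G contains the 3-clique {6, 7, 8}. A clique must lie in a single bag of any decomposition, so no decomposition can have width below 2. Hence tw(G) = 2 exactly.

Treewidth 2.
One optimal decomposition is:
Bags: B1 = {6, 7, 8}  B2 = {5, 6, 7}  B3 = {1, 5, 7}  B4 = {0, 1, 5}  B5 = {0, 4, 5}  B6 = {2, 4, 5}  B7 = {5, 7, 9}  B8 = {3, 4, 5}
Tree: B1–B2, B2–B3, B3–B4, B4–B5, B5–B6, B3–B7, B5–B8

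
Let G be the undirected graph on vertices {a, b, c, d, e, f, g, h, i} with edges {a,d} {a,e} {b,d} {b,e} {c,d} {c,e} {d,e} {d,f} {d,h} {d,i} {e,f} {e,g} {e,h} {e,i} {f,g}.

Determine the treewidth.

2

A width-2 tree decomposition is:
Bags: B1 = {d, e, f}  B2 = {e, f, g}  B3 = {a, d, e}  B4 = {b, d, e}  B5 = {d, e, i}  B6 = {d, e, h}  B7 = {c, d, e}
Tree: B1–B2, B1–B3, B1–B4, B3–B5, B5–B6, B6–B7
The largest bag has 3 vertices, giving width 2; this decomposition certifies tw(G) ≤ 2. For the lower bound, the 3 vertices {d, e, f} are pairwise adjacent, and any tree decomposition puts a clique entirely inside one bag — forcing width ≥ 2. Therefore the treewidth is 2.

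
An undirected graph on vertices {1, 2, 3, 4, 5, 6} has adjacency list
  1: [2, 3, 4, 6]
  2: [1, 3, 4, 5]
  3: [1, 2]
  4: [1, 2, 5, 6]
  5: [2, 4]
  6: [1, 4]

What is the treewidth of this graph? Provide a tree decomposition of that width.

Treewidth 2.
One such decomposition:
Bags: B1 = {1, 2, 4}  B2 = {1, 4, 6}  B3 = {1, 2, 3}  B4 = {2, 4, 5}
Tree: B1–B2, B1–B3, B1–B4

Each bag holds 3 vertices, so the decomposition has width 2, which upper-bounds the treewidth. For the lower bound, the 3 vertices {1, 2, 3} are pairwise adjacent, and any tree decomposition puts a clique entirely inside one bag — forcing width ≥ 2. Hence tw(G) = 2 exactly.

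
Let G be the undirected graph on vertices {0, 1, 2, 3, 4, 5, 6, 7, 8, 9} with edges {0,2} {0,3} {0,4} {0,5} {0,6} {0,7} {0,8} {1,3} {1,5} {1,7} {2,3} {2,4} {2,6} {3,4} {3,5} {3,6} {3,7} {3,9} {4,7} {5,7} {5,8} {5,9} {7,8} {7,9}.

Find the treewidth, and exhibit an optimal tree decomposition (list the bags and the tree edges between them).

Treewidth 3.
One optimal decomposition is:
Bags: B1 = {0, 3, 5, 7}  B2 = {0, 5, 7, 8}  B3 = {0, 3, 4, 7}  B4 = {0, 2, 3, 4}  B5 = {3, 5, 7, 9}  B6 = {0, 2, 3, 6}  B7 = {1, 3, 5, 7}
Tree: B1–B2, B1–B3, B3–B4, B1–B5, B4–B6, B5–B7

Every bag has size at most 4, so the width is 4 − 1 = 3 and tw(G) ≤ 3. Conversely, {0, 5, 7, 8} is a clique of size 4, and the vertices of any clique must share a bag in every tree decomposition; so some bag has ≥ 4 vertices and tw(G) ≥ 3. The upper and lower bounds meet at 3, so that is the treewidth.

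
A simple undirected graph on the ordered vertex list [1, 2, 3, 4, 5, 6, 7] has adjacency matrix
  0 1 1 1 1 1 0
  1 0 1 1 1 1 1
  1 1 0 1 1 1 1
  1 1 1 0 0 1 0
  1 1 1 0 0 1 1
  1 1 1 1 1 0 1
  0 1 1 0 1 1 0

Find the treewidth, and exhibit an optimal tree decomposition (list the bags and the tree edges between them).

Treewidth 4.
Bags: B1 = {2, 3, 5, 6, 7}  B2 = {1, 2, 3, 5, 6}  B3 = {1, 2, 3, 4, 6}
Tree: B1–B2, B2–B3

Every bag has size at most 5, so the width is 5 − 1 = 4 and tw(G) ≤ 4. Conversely, {1, 2, 3, 4, 6} is a clique of size 5, and the vertices of any clique must share a bag in every tree decomposition; so some bag has ≥ 5 vertices and tw(G) ≥ 4. Therefore the treewidth is 4.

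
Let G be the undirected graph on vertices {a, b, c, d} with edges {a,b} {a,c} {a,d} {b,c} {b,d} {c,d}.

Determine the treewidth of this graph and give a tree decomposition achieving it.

Treewidth 3.
Bags: B1 = {a, b, c, d}
Tree: (single bag)

With just one bag of size 4, the width is 4 − 1 = 3, so tw(G) ≤ 3. On the other hand G contains the 4-clique {a, b, c, d}. A clique must lie in a single bag of any decomposition, so no decomposition can have width below 3. Therefore the treewidth is 3.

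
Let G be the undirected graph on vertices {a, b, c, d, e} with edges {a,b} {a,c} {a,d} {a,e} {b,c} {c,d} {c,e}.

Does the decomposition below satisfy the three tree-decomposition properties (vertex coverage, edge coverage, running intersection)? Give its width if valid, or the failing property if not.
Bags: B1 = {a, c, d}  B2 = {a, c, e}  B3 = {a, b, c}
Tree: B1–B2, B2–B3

Yes; width 2.

Checking the three conditions: (i) the bags cover all of {a, b, c, d, e}; (ii) for each edge, some bag contains both endpoints; (iii) the bags containing any fixed vertex form a subtree. All hold, so the decomposition is valid with width 3 − 1 = 2.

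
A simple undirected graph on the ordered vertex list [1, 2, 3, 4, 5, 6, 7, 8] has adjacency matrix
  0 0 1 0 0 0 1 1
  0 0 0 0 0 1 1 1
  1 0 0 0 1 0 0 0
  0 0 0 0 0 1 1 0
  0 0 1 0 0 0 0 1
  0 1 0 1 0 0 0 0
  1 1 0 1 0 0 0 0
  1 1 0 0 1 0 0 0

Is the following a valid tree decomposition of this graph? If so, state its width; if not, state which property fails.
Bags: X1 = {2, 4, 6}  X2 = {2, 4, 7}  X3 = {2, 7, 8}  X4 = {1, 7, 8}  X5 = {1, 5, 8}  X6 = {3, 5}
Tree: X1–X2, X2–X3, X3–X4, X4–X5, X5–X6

A tree decomposition must satisfy three properties: every vertex lies in some bag; for every edge, both endpoints lie together in some bag; and for every vertex, the bags containing it form a connected subtree. Here edge (1,3) lies in no bag, so the decomposition is invalid.

No — edge (1,3) lies in no bag.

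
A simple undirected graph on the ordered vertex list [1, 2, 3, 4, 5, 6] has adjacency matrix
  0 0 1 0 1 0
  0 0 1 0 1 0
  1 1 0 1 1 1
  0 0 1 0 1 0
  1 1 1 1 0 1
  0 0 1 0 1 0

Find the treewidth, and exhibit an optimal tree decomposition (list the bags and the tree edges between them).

The largest bag has 3 vertices, giving width 2; this decomposition certifies tw(G) ≤ 2. For the lower bound, the 3 vertices {1, 3, 5} are pairwise adjacent, and any tree decomposition puts a clique entirely inside one bag — forcing width ≥ 2. Therefore the treewidth is 2.

Treewidth 2.
One optimal decomposition is:
Bags: B1 = {1, 3, 5}  B2 = {2, 3, 5}  B3 = {3, 5, 6}  B4 = {3, 4, 5}
Tree: B1–B2, B1–B3, B1–B4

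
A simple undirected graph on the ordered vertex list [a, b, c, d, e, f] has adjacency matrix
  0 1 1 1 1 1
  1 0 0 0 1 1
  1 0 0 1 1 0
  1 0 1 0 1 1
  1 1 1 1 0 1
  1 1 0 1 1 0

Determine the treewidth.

A width-3 tree decomposition is:
Bags: B1 = {a, d, e, f}  B2 = {a, c, d, e}  B3 = {a, b, e, f}
Tree: B1–B2, B1–B3
Every bag has size at most 4, so the width is 4 − 1 = 3 and tw(G) ≤ 3. On the other hand G contains the 4-clique {a, c, d, e}. A clique must lie in a single bag of any decomposition, so no decomposition can have width below 3. Hence tw(G) = 3 exactly.

3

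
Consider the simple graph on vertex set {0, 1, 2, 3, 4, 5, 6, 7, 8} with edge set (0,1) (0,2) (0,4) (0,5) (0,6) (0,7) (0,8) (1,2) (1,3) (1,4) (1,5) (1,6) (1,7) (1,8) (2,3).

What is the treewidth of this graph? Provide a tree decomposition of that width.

The largest bag has 3 vertices, giving width 2; this decomposition certifies tw(G) ≤ 2. For the lower bound, the 3 vertices {0, 1, 2} are pairwise adjacent, and any tree decomposition puts a clique entirely inside one bag — forcing width ≥ 2. Therefore the treewidth is 2.

Treewidth 2.
One optimal decomposition is:
Bags: B1 = {0, 1, 2}  B2 = {1, 2, 3}  B3 = {0, 1, 4}  B4 = {0, 1, 5}  B5 = {0, 1, 6}  B6 = {0, 1, 7}  B7 = {0, 1, 8}
Tree: B1–B2, B1–B3, B3–B4, B4–B5, B4–B6, B6–B7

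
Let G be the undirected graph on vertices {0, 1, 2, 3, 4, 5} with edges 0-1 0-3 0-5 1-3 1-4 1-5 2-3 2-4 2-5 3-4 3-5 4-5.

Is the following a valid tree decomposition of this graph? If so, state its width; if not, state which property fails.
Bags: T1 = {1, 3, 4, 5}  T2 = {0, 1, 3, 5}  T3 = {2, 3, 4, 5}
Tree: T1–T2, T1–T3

Yes; width 3.

Vertex coverage: the bags together contain {0, 1, 2, 3, 4, 5}, the full vertex set. Edge coverage: each edge of G has both endpoints in at least one bag. Running intersection: for every vertex, the bags containing it form a connected subtree. All three properties hold, so this is a valid tree decomposition of width max|bag| − 1 = 3, and hence tw(G) ≤ 3.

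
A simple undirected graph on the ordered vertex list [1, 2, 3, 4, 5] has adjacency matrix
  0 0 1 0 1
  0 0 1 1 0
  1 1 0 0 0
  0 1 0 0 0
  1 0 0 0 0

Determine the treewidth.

1

A width-1 tree decomposition is:
Bags: B1 = {1, 5}  B2 = {1, 3}  B3 = {2, 3}  B4 = {2, 4}
Tree: B1–B2, B2–B3, B3–B4
Every bag has size at most 2, so the width is 2 − 1 = 1 and tw(G) ≤ 1. Since G has at least one edge (e.g. 5–1), it is not an edgeless graph, so tw(G) ≥ 1. Therefore the treewidth is 1.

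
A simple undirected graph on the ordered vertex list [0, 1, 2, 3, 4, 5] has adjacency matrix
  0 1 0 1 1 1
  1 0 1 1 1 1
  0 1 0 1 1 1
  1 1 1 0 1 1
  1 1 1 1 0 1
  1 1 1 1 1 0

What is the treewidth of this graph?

A width-4 tree decomposition is:
Bags: B1 = {1, 2, 3, 4, 5}  B2 = {0, 1, 3, 4, 5}
Tree: B1–B2
Each bag holds 5 vertices, so the decomposition has width 4, which upper-bounds the treewidth. On the other hand G contains the 5-clique {0, 1, 3, 4, 5}. A clique must lie in a single bag of any decomposition, so no decomposition can have width below 4. Hence tw(G) = 4 exactly.

4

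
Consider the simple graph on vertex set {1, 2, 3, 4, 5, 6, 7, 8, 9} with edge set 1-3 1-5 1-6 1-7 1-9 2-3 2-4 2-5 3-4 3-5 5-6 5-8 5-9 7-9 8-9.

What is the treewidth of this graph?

A width-2 tree decomposition is:
Bags: B1 = {1, 5, 9}  B2 = {1, 3, 5}  B3 = {1, 5, 6}  B4 = {2, 3, 5}  B5 = {5, 8, 9}  B6 = {1, 7, 9}  B7 = {2, 3, 4}
Tree: B1–B2, B1–B3, B2–B4, B1–B5, B1–B6, B4–B7
The largest bag has 3 vertices, giving width 2; this decomposition certifies tw(G) ≤ 2. Conversely, {2, 3, 4} is a clique of size 3, and the vertices of any clique must share a bag in every tree decomposition; so some bag has ≥ 3 vertices and tw(G) ≥ 2. Hence tw(G) = 2 exactly.

2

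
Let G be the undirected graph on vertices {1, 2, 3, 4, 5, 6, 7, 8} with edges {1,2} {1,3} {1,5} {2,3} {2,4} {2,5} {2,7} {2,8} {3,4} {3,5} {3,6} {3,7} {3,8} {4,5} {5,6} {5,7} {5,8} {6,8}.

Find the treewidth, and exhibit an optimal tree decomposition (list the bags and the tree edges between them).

Every bag has size at most 4, so the width is 4 − 1 = 3 and tw(G) ≤ 3. On the other hand G contains the 4-clique {2, 3, 5, 8}. A clique must lie in a single bag of any decomposition, so no decomposition can have width below 3. The upper and lower bounds meet at 3, so that is the treewidth.

Treewidth 3.
Bags: B1 = {2, 3, 4, 5}  B2 = {2, 3, 5, 7}  B3 = {2, 3, 5, 8}  B4 = {3, 5, 6, 8}  B5 = {1, 2, 3, 5}
Tree: B1–B2, B2–B3, B3–B4, B3–B5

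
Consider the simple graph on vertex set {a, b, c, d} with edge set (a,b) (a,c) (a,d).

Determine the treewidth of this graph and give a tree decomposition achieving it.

Treewidth 1.
Bags: B1 = {a, d}  B2 = {a, c}  B3 = {a, b}
Tree: B1–B2, B2–B3

Every bag has size at most 2, so the width is 2 − 1 = 1 and tw(G) ≤ 1. Since G has at least one edge (e.g. d–a), it is not an edgeless graph, so tw(G) ≥ 1. Combining the bounds, tw(G) = 1.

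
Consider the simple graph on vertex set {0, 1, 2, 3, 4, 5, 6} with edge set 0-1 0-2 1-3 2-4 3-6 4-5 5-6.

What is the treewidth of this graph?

2

A width-2 tree decomposition is:
Bags: B1 = {4, 5, 6}  B2 = {2, 4, 6}  B3 = {0, 2, 6}  B4 = {0, 1, 6}  B5 = {1, 3, 6}
Tree: B1–B2, B2–B3, B3–B4, B4–B5
Every bag has size at most 3, so the width is 3 − 1 = 2 and tw(G) ≤ 2. For the lower bound, G contains the cycle 6–5–4–2–0–1–3–6, so G is not a forest; only forests have treewidth ≤ 1, hence tw(G) ≥ 2. Hence tw(G) = 2 exactly.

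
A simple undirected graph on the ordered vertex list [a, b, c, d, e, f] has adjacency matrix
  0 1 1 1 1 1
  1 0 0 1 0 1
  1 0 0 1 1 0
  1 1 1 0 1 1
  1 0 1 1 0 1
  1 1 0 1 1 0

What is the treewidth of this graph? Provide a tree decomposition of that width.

Treewidth 3.
Bags: B1 = {a, d, e, f}  B2 = {a, c, d, e}  B3 = {a, b, d, f}
Tree: B1–B2, B1–B3

Each bag holds 4 vertices, so the decomposition has width 3, which upper-bounds the treewidth. On the other hand G contains the 4-clique {a, c, d, e}. A clique must lie in a single bag of any decomposition, so no decomposition can have width below 3. The upper and lower bounds meet at 3, so that is the treewidth.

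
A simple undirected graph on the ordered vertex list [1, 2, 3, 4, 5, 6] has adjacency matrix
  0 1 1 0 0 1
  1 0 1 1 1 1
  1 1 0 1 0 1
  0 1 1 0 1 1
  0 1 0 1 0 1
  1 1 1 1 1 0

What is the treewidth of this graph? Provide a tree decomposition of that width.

Every bag has size at most 4, so the width is 4 − 1 = 3 and tw(G) ≤ 3. On the other hand G contains the 4-clique {1, 2, 3, 6}. A clique must lie in a single bag of any decomposition, so no decomposition can have width below 3. The upper and lower bounds meet at 3, so that is the treewidth.

Treewidth 3.
One such decomposition:
Bags: B1 = {2, 3, 4, 6}  B2 = {1, 2, 3, 6}  B3 = {2, 4, 5, 6}
Tree: B1–B2, B1–B3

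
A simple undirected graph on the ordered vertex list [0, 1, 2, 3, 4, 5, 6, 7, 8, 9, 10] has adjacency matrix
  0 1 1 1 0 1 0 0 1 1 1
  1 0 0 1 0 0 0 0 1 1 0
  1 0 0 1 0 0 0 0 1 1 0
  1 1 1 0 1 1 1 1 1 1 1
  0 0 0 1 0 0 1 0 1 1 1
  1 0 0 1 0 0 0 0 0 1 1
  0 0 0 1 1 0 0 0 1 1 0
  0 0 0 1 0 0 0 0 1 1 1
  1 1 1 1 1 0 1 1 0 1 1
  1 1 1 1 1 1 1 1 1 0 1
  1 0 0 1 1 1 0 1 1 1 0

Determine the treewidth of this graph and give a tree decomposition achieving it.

Treewidth 4.
One optimal decomposition is:
Bags: B1 = {0, 3, 8, 9, 10}  B2 = {0, 3, 5, 9, 10}  B3 = {3, 4, 8, 9, 10}  B4 = {0, 2, 3, 8, 9}  B5 = {3, 7, 8, 9, 10}  B6 = {3, 4, 6, 8, 9}  B7 = {0, 1, 3, 8, 9}
Tree: B1–B2, B1–B3, B1–B4, B3–B5, B3–B6, B4–B7

Every bag has size at most 5, so the width is 5 − 1 = 4 and tw(G) ≤ 4. Conversely, {0, 1, 3, 8, 9} is a clique of size 5, and the vertices of any clique must share a bag in every tree decomposition; so some bag has ≥ 5 vertices and tw(G) ≥ 4. Hence tw(G) = 4 exactly.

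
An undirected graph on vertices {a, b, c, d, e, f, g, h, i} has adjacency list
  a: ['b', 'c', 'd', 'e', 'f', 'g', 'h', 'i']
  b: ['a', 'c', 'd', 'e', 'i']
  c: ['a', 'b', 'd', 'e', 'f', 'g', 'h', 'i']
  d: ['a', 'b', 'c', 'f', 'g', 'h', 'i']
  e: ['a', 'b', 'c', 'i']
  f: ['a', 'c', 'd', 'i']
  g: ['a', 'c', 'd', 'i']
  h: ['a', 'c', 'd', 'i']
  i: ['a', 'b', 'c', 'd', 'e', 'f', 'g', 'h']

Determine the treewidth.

4

A width-4 tree decomposition is:
Bags: B1 = {a, c, d, h, i}  B2 = {a, b, c, d, i}  B3 = {a, c, d, f, i}  B4 = {a, c, d, g, i}  B5 = {a, b, c, e, i}
Tree: B1–B2, B1–B3, B2–B4, B2–B5
Every bag has size at most 5, so the width is 5 − 1 = 4 and tw(G) ≤ 4. Conversely, {a, c, d, g, i} is a clique of size 5, and the vertices of any clique must share a bag in every tree decomposition; so some bag has ≥ 5 vertices and tw(G) ≥ 4. Therefore the treewidth is 4.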